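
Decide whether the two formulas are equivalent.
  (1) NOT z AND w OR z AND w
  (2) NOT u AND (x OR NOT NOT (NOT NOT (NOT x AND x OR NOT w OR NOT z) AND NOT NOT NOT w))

No

E1: NOT z AND w OR z AND w
    = w
E2: NOT u AND (x OR NOT NOT (NOT NOT (NOT x AND x OR NOT w OR NOT z) AND NOT NOT NOT w))
    = NOT u AND (x OR NOT (NOT (NOT x AND x OR NOT w OR NOT z) OR NOT NOT w))
    = NOT u AND (x OR NOT (NOT (NOT w OR NOT z) OR NOT NOT w))
    = NOT u AND (x OR (NOT w OR NOT z) AND NOT w)
    = NOT u AND (x OR NOT w)
These differ: at u=0, w=0, x=1, z=0, E1 = 0 but E2 = 1.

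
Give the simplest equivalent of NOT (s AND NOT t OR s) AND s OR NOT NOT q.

NOT (s AND NOT t OR s) AND s OR NOT NOT q
= NOT s AND s OR NOT NOT q   (absorption)
= NOT NOT q   (complement / identity)
= q   (double negation)

q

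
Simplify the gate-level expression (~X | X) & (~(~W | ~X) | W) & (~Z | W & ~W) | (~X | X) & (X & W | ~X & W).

W

(~X | X) & (~(~W | ~X) | W) & (~Z | W & ~W) | (~X | X) & (X & W | ~X & W)
= (~X | X) & (~(~W | ~X) | W) & (~Z | W & ~W) | (~X | X) & W
= (~X | X) & (~(~W | ~X) | W) & ~Z | (~X | X) & W
= (~X | X) & (W & X | W) & ~Z | (~X | X) & W
= (~X | X) & W & ~Z | (~X | X) & W
= (~X | X) & W
= W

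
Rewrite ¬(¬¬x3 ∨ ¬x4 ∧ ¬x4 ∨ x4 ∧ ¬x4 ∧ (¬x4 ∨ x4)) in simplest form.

¬(¬¬x3 ∨ ¬x4 ∧ ¬x4 ∨ x4 ∧ ¬x4 ∧ (¬x4 ∨ x4))
= ¬(¬¬x3 ∨ ¬x4 ∧ ¬x4 ∨ x4 ∧ ¬x4)   — complement / identity
= ¬(¬¬x3 ∨ ¬x4)   — distribution
= ¬x3 ∧ x4   — De Morgan

¬x3 ∧ x4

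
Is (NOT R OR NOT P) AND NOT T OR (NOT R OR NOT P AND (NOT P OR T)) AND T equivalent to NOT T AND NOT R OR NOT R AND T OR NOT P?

Yes

E1: (NOT R OR NOT P) AND NOT T OR (NOT R OR NOT P AND (NOT P OR T)) AND T
    = (NOT R OR NOT P) AND NOT T OR (NOT R OR NOT P) AND T   (absorption)
    = NOT R OR NOT P   (distribution)
E2: NOT T AND NOT R OR NOT R AND T OR NOT P
    = NOT R OR NOT P   (distribution)
Both reduce to NOT R OR NOT P, so they are equivalent.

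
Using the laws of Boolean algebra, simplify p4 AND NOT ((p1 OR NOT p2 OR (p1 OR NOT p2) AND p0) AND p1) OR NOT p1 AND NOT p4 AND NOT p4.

NOT p1

p4 AND NOT ((p1 OR NOT p2 OR (p1 OR NOT p2) AND p0) AND p1) OR NOT p1 AND NOT p4 AND NOT p4
= p4 AND NOT ((p1 OR NOT p2 OR (p1 OR NOT p2) AND p0) AND p1) OR NOT p1 AND NOT p4
= p4 AND NOT ((p1 OR NOT p2) AND p1) OR NOT p1 AND NOT p4
= p4 AND NOT p1 OR NOT p1 AND NOT p4
= NOT p1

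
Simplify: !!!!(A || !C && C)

!!!!(A || !C && C)
= !!(A || !C && C)   [double negation]
= A || !C && C   [double negation]
= A   [complement / identity]

A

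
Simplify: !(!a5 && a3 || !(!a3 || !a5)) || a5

!(!a5 && a3 || !(!a3 || !a5)) || a5
= !(!a5 && a3 || a3 && a5) || a5
= !a3 || a5

!a3 || a5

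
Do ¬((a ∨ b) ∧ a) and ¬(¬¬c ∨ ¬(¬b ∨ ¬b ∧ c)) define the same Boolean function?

E1: ¬((a ∨ b) ∧ a)
    = ¬a   [absorption]
E2: ¬(¬¬c ∨ ¬(¬b ∨ ¬b ∧ c))
    = ¬c ∧ (¬b ∨ ¬b ∧ c)   [De Morgan]
    = ¬c ∧ ¬b   [absorption]
These differ: at a=0, b=0, c=1, E1 = 1 but E2 = 0.

No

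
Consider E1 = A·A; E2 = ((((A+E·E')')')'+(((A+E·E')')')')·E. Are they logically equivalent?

No

E1: A·A
    = A   (idempotence)
E2: ((((A+E·E')')')'+(((A+E·E')')')')·E
    = (((A+E·E')')')'·E   (idempotence)
    = ((A')')'·E   (complement / identity)
    = A'·E   (double negation)
These differ: at A=1, E=0, E1 = 1 but E2 = 0.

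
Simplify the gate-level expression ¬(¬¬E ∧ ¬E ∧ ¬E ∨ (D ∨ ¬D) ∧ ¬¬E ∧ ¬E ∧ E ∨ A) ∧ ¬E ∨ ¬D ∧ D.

¬(¬¬E ∧ ¬E ∧ ¬E ∨ (D ∨ ¬D) ∧ ¬¬E ∧ ¬E ∧ E ∨ A) ∧ ¬E ∨ ¬D ∧ D
= ¬(¬¬E ∧ ¬E ∧ ¬E ∨ ¬¬E ∧ ¬E ∧ E ∨ A) ∧ ¬E ∨ ¬D ∧ D   (complement / identity)
= ¬(¬¬E ∧ ¬E ∨ A) ∧ ¬E ∨ ¬D ∧ D   (distribution)
= ¬(E ∧ ¬E ∨ A) ∧ ¬E ∨ ¬D ∧ D   (double negation)
= ¬(E ∧ ¬E ∨ A) ∧ ¬E   (complement / identity)
= ¬A ∧ ¬E   (complement / identity)

¬A ∧ ¬E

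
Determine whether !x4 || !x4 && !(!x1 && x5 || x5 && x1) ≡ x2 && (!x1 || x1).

No

E1: !x4 || !x4 && !(!x1 && x5 || x5 && x1)
    = !x4 || !x4 && !x5
    = !x4
E2: x2 && (!x1 || x1)
    = x2
These differ: at x1=0, x2=0, x4=0, x5=0, E1 = 1 but E2 = 0.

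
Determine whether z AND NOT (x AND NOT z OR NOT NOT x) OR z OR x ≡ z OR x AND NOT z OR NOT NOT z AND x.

E1: z AND NOT (x AND NOT z OR NOT NOT x) OR z OR x
    = z AND NOT (x AND NOT z OR x) OR z OR x   (double negation)
    = z AND NOT x OR z OR x   (absorption)
    = z OR x   (absorption)
E2: z OR x AND NOT z OR NOT NOT z AND x
    = z OR x AND NOT z OR z AND x   (double negation)
    = z OR x   (distribution)
Both reduce to z OR x, so they are equivalent.

Yes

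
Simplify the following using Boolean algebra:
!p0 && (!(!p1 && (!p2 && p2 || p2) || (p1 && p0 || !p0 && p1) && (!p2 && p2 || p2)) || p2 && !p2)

!p0 && !p2

!p0 && (!(!p1 && (!p2 && p2 || p2) || (p1 && p0 || !p0 && p1) && (!p2 && p2 || p2)) || p2 && !p2)
= !p0 && !(!p1 && (!p2 && p2 || p2) || (p1 && p0 || !p0 && p1) && (!p2 && p2 || p2))
= !p0 && !(!p1 && (!p2 && p2 || p2) || p1 && (!p2 && p2 || p2))
= !p0 && !(!p2 && p2 || p2)
= !p0 && !p2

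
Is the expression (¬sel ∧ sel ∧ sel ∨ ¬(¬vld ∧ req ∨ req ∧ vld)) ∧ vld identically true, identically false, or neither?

(¬sel ∧ sel ∧ sel ∨ ¬(¬vld ∧ req ∨ req ∧ vld)) ∧ vld
= (¬sel ∧ sel ∧ sel ∨ ¬req) ∧ vld   (distribution)
= (¬sel ∧ sel ∨ ¬req) ∧ vld   (idempotence)
= ¬req ∧ vld   (complement / identity)
This depends on req, vld, so it is not a constant.

neither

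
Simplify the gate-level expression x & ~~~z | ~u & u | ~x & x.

x & ~z

x & ~~~z | ~u & u | ~x & x
= x & ~z | ~u & u | ~x & x   (double negation)
= x & ~z | ~x & x   (complement / identity)
= x & ~z   (complement / identity)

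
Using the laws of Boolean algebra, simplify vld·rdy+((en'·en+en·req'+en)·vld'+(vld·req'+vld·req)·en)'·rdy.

vld·rdy+((en'·en+en·req'+en)·vld'+(vld·req'+vld·req)·en)'·rdy
= (vld+((en'·en+en·req'+en)·vld'+(vld·req'+vld·req)·en)')·rdy
= (vld+((en'·en+en)·vld'+(vld·req'+vld·req)·en)')·rdy
= (vld+((en'·en+en)·vld'+vld·en)')·rdy
= (vld+(en·vld'+vld·en)')·rdy
= (vld+en')·rdy

(vld+en')·rdy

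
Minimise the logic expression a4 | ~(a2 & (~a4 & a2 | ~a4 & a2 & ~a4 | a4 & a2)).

a4 | ~(a2 & (~a4 & a2 | ~a4 & a2 & ~a4 | a4 & a2))
= a4 | ~(a2 & (~a4 & a2 | a4 & a2))
= a4 | ~(a2 & a2)
= a4 | ~a2

a4 | ~a2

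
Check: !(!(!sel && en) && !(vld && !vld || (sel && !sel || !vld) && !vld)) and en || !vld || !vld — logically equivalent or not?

No

E1: !(!(!sel && en) && !(vld && !vld || (sel && !sel || !vld) && !vld))
    = !(!(!sel && en) && !(vld && !vld || !vld && !vld))
    = !sel && en || vld && !vld || !vld && !vld
    = !sel && en || !vld
E2: en || !vld || !vld
    = en || !vld
These differ: at en=1, sel=1, vld=1, E1 = 0 but E2 = 1.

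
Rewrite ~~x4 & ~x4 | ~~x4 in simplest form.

~~x4 & ~x4 | ~~x4
= ~~x4 & ~x4 | x4   [double negation]
= x4 & ~x4 | x4   [double negation]
= x4   [complement / identity]

x4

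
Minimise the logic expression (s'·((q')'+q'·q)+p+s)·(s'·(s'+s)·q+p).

(s'·((q')'+q'·q)+p+s)·(s'·(s'+s)·q+p)
= (s'·(q+q'·q)+p+s)·(s'·(s'+s)·q+p)   (double negation)
= (s'·(q+q'·q)+p+s)·(s'·q+p)   (complement / identity)
= (s'·q+p+s)·(s'·q+p)   (complement / identity)
= s'·q+p   (absorption)

s'·q+p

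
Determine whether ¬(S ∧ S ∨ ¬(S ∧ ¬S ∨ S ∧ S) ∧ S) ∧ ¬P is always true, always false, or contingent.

contingent

¬(S ∧ S ∨ ¬(S ∧ ¬S ∨ S ∧ S) ∧ S) ∧ ¬P
= ¬(S ∧ S ∨ ¬S ∧ S) ∧ ¬P
= ¬S ∧ ¬P
This depends on P, S, so it is not a constant.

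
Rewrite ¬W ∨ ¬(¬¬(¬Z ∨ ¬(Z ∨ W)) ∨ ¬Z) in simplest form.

¬W ∨ Z

¬W ∨ ¬(¬¬(¬Z ∨ ¬(Z ∨ W)) ∨ ¬Z)
= ¬W ∨ ¬(¬(Z ∧ (Z ∨ W)) ∨ ¬Z)   [De Morgan]
= ¬W ∨ ¬(¬Z ∨ ¬Z)   [absorption]
= ¬W ∨ Z ∧ Z   [De Morgan]
= ¬W ∨ Z   [idempotence]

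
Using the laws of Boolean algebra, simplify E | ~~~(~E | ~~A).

E | ~~~(~E | ~~A)
= E | ~(~E | ~~A)   — double negation
= E | E & ~A   — De Morgan
= E   — absorption

E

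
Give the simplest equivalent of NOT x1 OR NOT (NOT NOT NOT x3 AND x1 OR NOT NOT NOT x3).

NOT x1 OR NOT (NOT NOT NOT x3 AND x1 OR NOT NOT NOT x3)
= NOT x1 OR NOT NOT NOT NOT x3   — absorption
= NOT x1 OR NOT NOT x3   — double negation
= NOT x1 OR x3   — double negation

NOT x1 OR x3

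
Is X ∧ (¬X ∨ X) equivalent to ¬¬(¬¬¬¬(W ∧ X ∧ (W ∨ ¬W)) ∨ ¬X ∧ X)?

No

E1: X ∧ (¬X ∨ X)
    = X   — complement / identity
E2: ¬¬(¬¬¬¬(W ∧ X ∧ (W ∨ ¬W)) ∨ ¬X ∧ X)
    = ¬¬¬¬¬¬(W ∧ X ∧ (W ∨ ¬W))   — complement / identity
    = ¬¬¬¬(W ∧ X ∧ (W ∨ ¬W))   — double negation
    = ¬¬¬¬(W ∧ X)   — complement / identity
    = ¬¬(W ∧ X)   — double negation
    = W ∧ X   — double negation
These differ: at W=0, X=1, E1 = 1 but E2 = 0.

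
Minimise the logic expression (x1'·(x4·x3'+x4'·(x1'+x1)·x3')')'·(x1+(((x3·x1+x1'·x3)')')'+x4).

x1+x3'

(x1'·(x4·x3'+x4'·(x1'+x1)·x3')')'·(x1+(((x3·x1+x1'·x3)')')'+x4)
= (x1+x4·x3'+x4'·(x1'+x1)·x3')·(x1+(((x3·x1+x1'·x3)')')'+x4)
= (x1+x4·x3'+x4'·x3')·(x1+(((x3·x1+x1'·x3)')')'+x4)
= (x1+x3')·(x1+(((x3·x1+x1'·x3)')')'+x4)
= (x1+x3')·(x1+((x3')')'+x4)
= (x1+x3')·(x1+x3'+x4)
= x1+x3'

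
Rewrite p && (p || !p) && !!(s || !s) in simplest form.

p

p && (p || !p) && !!(s || !s)
= p && !!(s || !s)   (complement / identity)
= p && (s || !s)   (double negation)
= p   (complement / identity)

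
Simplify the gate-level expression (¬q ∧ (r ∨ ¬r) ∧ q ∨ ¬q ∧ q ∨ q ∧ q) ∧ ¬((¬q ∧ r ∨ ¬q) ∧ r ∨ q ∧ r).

q ∧ ¬r

(¬q ∧ (r ∨ ¬r) ∧ q ∨ ¬q ∧ q ∨ q ∧ q) ∧ ¬((¬q ∧ r ∨ ¬q) ∧ r ∨ q ∧ r)
= (¬q ∧ q ∨ ¬q ∧ q ∨ q ∧ q) ∧ ¬((¬q ∧ r ∨ ¬q) ∧ r ∨ q ∧ r)   — complement / identity
= (¬q ∧ q ∨ q ∧ q) ∧ ¬((¬q ∧ r ∨ ¬q) ∧ r ∨ q ∧ r)   — complement / identity
= (¬q ∧ q ∨ q ∧ q) ∧ ¬(¬q ∧ r ∨ q ∧ r)   — absorption
= (¬q ∧ q ∨ q ∧ q) ∧ ¬r   — distribution
= q ∧ ¬r   — distribution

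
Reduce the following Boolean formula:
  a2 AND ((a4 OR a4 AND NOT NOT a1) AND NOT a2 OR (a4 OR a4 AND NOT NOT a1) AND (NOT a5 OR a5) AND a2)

a2 AND a4

a2 AND ((a4 OR a4 AND NOT NOT a1) AND NOT a2 OR (a4 OR a4 AND NOT NOT a1) AND (NOT a5 OR a5) AND a2)
= a2 AND ((a4 OR a4 AND NOT NOT a1) AND NOT a2 OR (a4 OR a4 AND NOT NOT a1) AND a2)   [complement / identity]
= a2 AND (a4 OR a4 AND NOT NOT a1)   [distribution]
= a2 AND (a4 OR a4 AND a1)   [double negation]
= a2 AND a4   [absorption]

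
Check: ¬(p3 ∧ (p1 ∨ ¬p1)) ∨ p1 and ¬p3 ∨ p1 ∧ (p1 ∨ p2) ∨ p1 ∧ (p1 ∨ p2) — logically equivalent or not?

E1: ¬(p3 ∧ (p1 ∨ ¬p1)) ∨ p1
    = ¬p3 ∨ p1   (complement / identity)
E2: ¬p3 ∨ p1 ∧ (p1 ∨ p2) ∨ p1 ∧ (p1 ∨ p2)
    = ¬p3 ∨ p1 ∧ (p1 ∨ p2)   (idempotence)
    = ¬p3 ∨ p1   (absorption)
Both reduce to ¬p3 ∨ p1, so they are equivalent.

Yes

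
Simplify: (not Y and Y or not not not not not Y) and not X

not Y and not X

(not Y and Y or not not not not not Y) and not X
= not not not not not Y and not X   — complement / identity
= not not not Y and not X   — double negation
= not Y and not X   — double negation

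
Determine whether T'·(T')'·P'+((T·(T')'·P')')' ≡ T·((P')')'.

Yes

E1: T'·(T')'·P'+((T·(T')'·P')')'
    = T'·(T')'·P'+T·(T')'·P'   [double negation]
    = (T')'·P'   [distribution]
    = T·P'   [double negation]
E2: T·((P')')'
    = T·P'   [double negation]
Both reduce to T·P', so they are equivalent.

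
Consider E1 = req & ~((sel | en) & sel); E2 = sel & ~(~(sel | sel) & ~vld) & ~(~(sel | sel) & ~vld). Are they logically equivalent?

No

E1: req & ~((sel | en) & sel)
    = req & ~sel   [absorption]
E2: sel & ~(~(sel | sel) & ~vld) & ~(~(sel | sel) & ~vld)
    = sel & ~(~(sel | sel) & ~vld)   [idempotence]
    = sel & (sel | sel | vld)   [De Morgan]
    = sel & (sel | vld)   [idempotence]
    = sel   [absorption]
These differ: at en=0, req=0, sel=1, vld=1, E1 = 0 but E2 = 1.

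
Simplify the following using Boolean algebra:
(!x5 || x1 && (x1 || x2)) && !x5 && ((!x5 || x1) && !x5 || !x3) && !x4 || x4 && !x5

(!x5 || x1 && (x1 || x2)) && !x5 && ((!x5 || x1) && !x5 || !x3) && !x4 || x4 && !x5
= (!x5 || x1) && !x5 && ((!x5 || x1) && !x5 || !x3) && !x4 || x4 && !x5   [absorption]
= (!x5 || x1) && !x5 && !x4 || x4 && !x5   [absorption]
= !x5 && !x4 || x4 && !x5   [absorption]
= !x5   [distribution]

!x5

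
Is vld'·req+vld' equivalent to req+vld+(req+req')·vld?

E1: vld'·req+vld'
    = vld'   [absorption]
E2: req+vld+(req+req')·vld
    = req+vld+vld   [complement / identity]
    = req+vld   [idempotence]
These differ: at req=0, vld=1, E1 = 0 but E2 = 1.

No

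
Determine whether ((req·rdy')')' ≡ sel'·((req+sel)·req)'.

No

E1: ((req·rdy')')'
    = req·rdy'
E2: sel'·((req+sel)·req)'
    = sel'·req'
These differ: at rdy=0, req=0, sel=0, E1 = 0 but E2 = 1.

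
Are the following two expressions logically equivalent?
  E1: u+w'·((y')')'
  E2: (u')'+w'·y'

E1: u+w'·((y')')'
    = u+w'·y'
E2: (u')'+w'·y'
    = u+w'·y'
Both reduce to u+w'·y', so they are equivalent.

Yes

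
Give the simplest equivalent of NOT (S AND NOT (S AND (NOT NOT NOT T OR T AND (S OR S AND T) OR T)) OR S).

NOT (S AND NOT (S AND (NOT NOT NOT T OR T AND (S OR S AND T) OR T)) OR S)
= NOT (S AND NOT (S AND (NOT T OR T AND (S OR S AND T) OR T)) OR S)   (double negation)
= NOT (S AND NOT (S AND (NOT T OR T AND S OR T)) OR S)   (absorption)
= NOT (S AND NOT (S AND (NOT T OR T)) OR S)   (absorption)
= NOT (S AND NOT S OR S)   (complement / identity)
= NOT S   (complement / identity)

NOT S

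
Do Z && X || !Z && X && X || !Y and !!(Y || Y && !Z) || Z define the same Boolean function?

No

E1: Z && X || !Z && X && X || !Y
    = Z && X || !Z && X || !Y   — idempotence
    = X || !Y   — distribution
E2: !!(Y || Y && !Z) || Z
    = Y || Y && !Z || Z   — double negation
    = Y || Z   — absorption
These differ: at X=0, Y=0, Z=0, E1 = 1 but E2 = 0.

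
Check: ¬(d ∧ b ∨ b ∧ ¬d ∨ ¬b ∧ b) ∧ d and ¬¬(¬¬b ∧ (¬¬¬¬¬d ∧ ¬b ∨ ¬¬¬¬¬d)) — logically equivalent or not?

No

E1: ¬(d ∧ b ∨ b ∧ ¬d ∨ ¬b ∧ b) ∧ d
    = ¬(b ∨ ¬b ∧ b) ∧ d
    = ¬b ∧ d
E2: ¬¬(¬¬b ∧ (¬¬¬¬¬d ∧ ¬b ∨ ¬¬¬¬¬d))
    = ¬¬(¬¬b ∧ ¬¬¬¬¬d)
    = ¬¬(¬¬b ∧ ¬¬¬d)
    = ¬(¬b ∨ ¬¬d)
    = b ∧ ¬d
These differ: at b=0, d=1, E1 = 1 but E2 = 0.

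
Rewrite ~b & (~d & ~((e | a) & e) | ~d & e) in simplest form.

~b & ~d

~b & (~d & ~((e | a) & e) | ~d & e)
= ~b & (~d & ~e | ~d & e)   — absorption
= ~b & ~d   — distribution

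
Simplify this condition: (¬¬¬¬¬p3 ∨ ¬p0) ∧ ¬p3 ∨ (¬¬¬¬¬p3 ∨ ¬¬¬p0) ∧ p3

(¬¬¬¬¬p3 ∨ ¬p0) ∧ ¬p3 ∨ (¬¬¬¬¬p3 ∨ ¬¬¬p0) ∧ p3
= (¬¬¬¬¬p3 ∨ ¬p0) ∧ ¬p3 ∨ (¬¬¬¬¬p3 ∨ ¬p0) ∧ p3   (double negation)
= ¬¬¬¬¬p3 ∨ ¬p0   (distribution)
= ¬¬¬p3 ∨ ¬p0   (double negation)
= ¬p3 ∨ ¬p0   (double negation)

¬p3 ∨ ¬p0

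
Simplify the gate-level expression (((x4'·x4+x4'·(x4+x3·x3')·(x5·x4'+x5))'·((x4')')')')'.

x4'

(((x4'·x4+x4'·(x4+x3·x3')·(x5·x4'+x5))'·((x4')')')')'
= (((x4'·x4+x4'·x4·(x5·x4'+x5))'·((x4')')')')'   — complement / identity
= (x4'·x4+x4'·x4·(x5·x4'+x5)+(x4')')'   — De Morgan
= (x4'·x4+x4'·x4·(x5·x4'+x5)+x4)'   — double negation
= (x4'·x4+x4'·x4·x5+x4)'   — absorption
= (x4'·x4+x4)'   — absorption
= x4'   — complement / identity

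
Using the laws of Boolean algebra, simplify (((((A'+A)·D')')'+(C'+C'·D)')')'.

(((((A'+A)·D')')'+(C'+C'·D)')')'
= ((((D')')'+(C'+C'·D)')')'   [complement / identity]
= ((((D')')'+(C')')')'   [absorption]
= ((D')'·C')'   [De Morgan]
= D'+C   [De Morgan]

D'+C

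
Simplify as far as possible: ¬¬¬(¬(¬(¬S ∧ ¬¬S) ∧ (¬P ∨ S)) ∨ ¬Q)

¬¬¬(¬(¬(¬S ∧ ¬¬S) ∧ (¬P ∨ S)) ∨ ¬Q)
= ¬¬¬(¬((S ∨ ¬S) ∧ (¬P ∨ S)) ∨ ¬Q)   [De Morgan]
= ¬(¬((S ∨ ¬S) ∧ (¬P ∨ S)) ∨ ¬Q)   [double negation]
= ¬(¬(¬P ∨ S) ∨ ¬Q)   [complement / identity]
= (¬P ∨ S) ∧ Q   [De Morgan]

(¬P ∨ S) ∧ Q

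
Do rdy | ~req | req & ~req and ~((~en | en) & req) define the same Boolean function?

No

E1: rdy | ~req | req & ~req
    = rdy | ~req
E2: ~((~en | en) & req)
    = ~req
These differ: at en=0, rdy=1, req=1, E1 = 1 but E2 = 0.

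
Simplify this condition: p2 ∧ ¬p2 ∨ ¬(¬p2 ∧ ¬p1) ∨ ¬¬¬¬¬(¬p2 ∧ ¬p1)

p2 ∨ p1

p2 ∧ ¬p2 ∨ ¬(¬p2 ∧ ¬p1) ∨ ¬¬¬¬¬(¬p2 ∧ ¬p1)
= ¬(¬p2 ∧ ¬p1) ∨ ¬¬¬¬¬(¬p2 ∧ ¬p1)
= ¬(¬p2 ∧ ¬p1) ∨ ¬¬¬(¬p2 ∧ ¬p1)
= ¬(¬p2 ∧ ¬p1) ∨ ¬(¬p2 ∧ ¬p1)
= ¬(¬p2 ∧ ¬p1)
= p2 ∨ p1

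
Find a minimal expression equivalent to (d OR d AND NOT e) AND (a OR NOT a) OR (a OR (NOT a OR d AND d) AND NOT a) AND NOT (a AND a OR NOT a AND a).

d OR NOT a

(d OR d AND NOT e) AND (a OR NOT a) OR (a OR (NOT a OR d AND d) AND NOT a) AND NOT (a AND a OR NOT a AND a)
= d AND (a OR NOT a) OR (a OR (NOT a OR d AND d) AND NOT a) AND NOT (a AND a OR NOT a AND a)   [absorption]
= d OR (a OR (NOT a OR d AND d) AND NOT a) AND NOT (a AND a OR NOT a AND a)   [complement / identity]
= d OR (a OR (NOT a OR d AND d) AND NOT a) AND NOT a   [distribution]
= d OR (a OR (NOT a OR d) AND NOT a) AND NOT a   [idempotence]
= d OR (a OR NOT a) AND NOT a   [absorption]
= d OR NOT a   [complement / identity]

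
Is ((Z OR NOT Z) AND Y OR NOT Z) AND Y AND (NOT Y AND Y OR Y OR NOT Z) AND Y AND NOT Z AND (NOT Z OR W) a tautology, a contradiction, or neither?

((Z OR NOT Z) AND Y OR NOT Z) AND Y AND (NOT Y AND Y OR Y OR NOT Z) AND Y AND NOT Z AND (NOT Z OR W)
= (Y OR NOT Z) AND Y AND (NOT Y AND Y OR Y OR NOT Z) AND Y AND NOT Z AND (NOT Z OR W)   [complement / identity]
= (Y OR NOT Z) AND Y AND (Y OR NOT Z) AND Y AND NOT Z AND (NOT Z OR W)   [complement / identity]
= (Y OR NOT Z) AND Y AND (Y OR NOT Z) AND Y AND NOT Z   [absorption]
= (Y OR NOT Z) AND Y AND NOT Z   [idempotence]
= Y AND NOT Z   [absorption]
This depends on Y, Z, so it is not a constant.

neither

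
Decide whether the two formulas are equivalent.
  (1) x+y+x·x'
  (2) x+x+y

E1: x+y+x·x'
    = x+y   (complement / identity)
E2: x+x+y
    = x+y   (idempotence)
Both reduce to x+y, so they are equivalent.

Yes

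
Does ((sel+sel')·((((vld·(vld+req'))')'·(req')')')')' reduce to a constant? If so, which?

no

((sel+sel')·((((vld·(vld+req'))')'·(req')')')')'
= (((((vld·(vld+req'))')'·(req')')')')'
= (((vld·(vld+req'))'+req')')'
= ((vld'+req')')'
= vld'+req'
This depends on req, vld, so it is not a constant.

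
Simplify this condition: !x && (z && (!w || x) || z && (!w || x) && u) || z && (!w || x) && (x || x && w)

!x && (z && (!w || x) || z && (!w || x) && u) || z && (!w || x) && (x || x && w)
= !x && (z && (!w || x) || z && (!w || x) && u) || z && (!w || x) && x   [absorption]
= !x && z && (!w || x) || z && (!w || x) && x   [absorption]
= z && (!w || x)   [distribution]

z && (!w || x)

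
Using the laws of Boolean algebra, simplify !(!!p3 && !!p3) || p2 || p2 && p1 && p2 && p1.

!(!!p3 && !!p3) || p2 || p2 && p1 && p2 && p1
= !p3 || !p3 || p2 || p2 && p1 && p2 && p1   [De Morgan]
= !p3 || !p3 || p2 || p2 && p1   [idempotence]
= !p3 || !p3 || p2   [absorption]
= !p3 || p2   [idempotence]

!p3 || p2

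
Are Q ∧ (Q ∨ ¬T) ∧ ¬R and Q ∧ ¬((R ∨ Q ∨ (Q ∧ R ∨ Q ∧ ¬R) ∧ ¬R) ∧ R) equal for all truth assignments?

Yes

E1: Q ∧ (Q ∨ ¬T) ∧ ¬R
    = Q ∧ ¬R
E2: Q ∧ ¬((R ∨ Q ∨ (Q ∧ R ∨ Q ∧ ¬R) ∧ ¬R) ∧ R)
    = Q ∧ ¬((R ∨ Q ∨ Q ∧ ¬R) ∧ R)
    = Q ∧ ¬((R ∨ Q) ∧ R)
    = Q ∧ ¬R
Both reduce to Q ∧ ¬R, so they are equivalent.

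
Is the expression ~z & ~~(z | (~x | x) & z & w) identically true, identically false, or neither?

identically false

~z & ~~(z | (~x | x) & z & w)
= ~z & ~~(z | z & w)
= ~z & ~~z
= ~z & z
= 0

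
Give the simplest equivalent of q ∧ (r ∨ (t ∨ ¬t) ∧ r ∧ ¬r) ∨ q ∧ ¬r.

q ∧ (r ∨ (t ∨ ¬t) ∧ r ∧ ¬r) ∨ q ∧ ¬r
= q ∧ (r ∨ r ∧ ¬r) ∨ q ∧ ¬r   — complement / identity
= q ∧ r ∨ q ∧ ¬r   — complement / identity
= q   — distribution

q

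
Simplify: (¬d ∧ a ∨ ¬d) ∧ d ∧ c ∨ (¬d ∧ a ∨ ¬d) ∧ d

(¬d ∧ a ∨ ¬d) ∧ d ∧ c ∨ (¬d ∧ a ∨ ¬d) ∧ d
= (¬d ∧ a ∨ ¬d) ∧ d   — absorption
= ¬d ∧ d   — absorption
= False   — complement

False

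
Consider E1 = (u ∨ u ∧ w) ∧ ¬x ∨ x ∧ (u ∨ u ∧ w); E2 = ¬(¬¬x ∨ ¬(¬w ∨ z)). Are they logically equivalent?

E1: (u ∨ u ∧ w) ∧ ¬x ∨ x ∧ (u ∨ u ∧ w)
    = u ∨ u ∧ w   — distribution
    = u   — absorption
E2: ¬(¬¬x ∨ ¬(¬w ∨ z))
    = ¬x ∧ (¬w ∨ z)   — De Morgan
These differ: at u=1, w=0, x=1, z=1, E1 = 1 but E2 = 0.

No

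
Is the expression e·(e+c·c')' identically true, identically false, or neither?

e·(e+c·c')'
= e·e'
= 0

identically false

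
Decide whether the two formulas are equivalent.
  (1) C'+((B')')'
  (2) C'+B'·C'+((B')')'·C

Yes

E1: C'+((B')')'
    = C'+B'   [double negation]
E2: C'+B'·C'+((B')')'·C
    = C'+B'·C'+B'·C   [double negation]
    = C'+B'   [distribution]
Both reduce to C'+B', so they are equivalent.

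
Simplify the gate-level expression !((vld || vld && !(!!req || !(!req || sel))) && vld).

!vld

!((vld || vld && !(!!req || !(!req || sel))) && vld)
= !((vld || vld && !req && (!req || sel)) && vld)   (De Morgan)
= !((vld || vld && !req) && vld)   (absorption)
= !(vld && vld)   (absorption)
= !vld   (idempotence)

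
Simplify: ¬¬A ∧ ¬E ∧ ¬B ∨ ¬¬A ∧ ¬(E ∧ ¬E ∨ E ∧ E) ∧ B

¬¬A ∧ ¬E ∧ ¬B ∨ ¬¬A ∧ ¬(E ∧ ¬E ∨ E ∧ E) ∧ B
= ¬¬A ∧ ¬E ∧ ¬B ∨ ¬¬A ∧ ¬E ∧ B   — distribution
= ¬¬A ∧ ¬E   — distribution
= A ∧ ¬E   — double negation

A ∧ ¬E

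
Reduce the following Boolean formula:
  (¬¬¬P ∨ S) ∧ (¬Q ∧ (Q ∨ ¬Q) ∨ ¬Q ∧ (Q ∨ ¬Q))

(¬¬¬P ∨ S) ∧ (¬Q ∧ (Q ∨ ¬Q) ∨ ¬Q ∧ (Q ∨ ¬Q))
= (¬P ∨ S) ∧ (¬Q ∧ (Q ∨ ¬Q) ∨ ¬Q ∧ (Q ∨ ¬Q))   (double negation)
= (¬P ∨ S) ∧ ¬Q ∧ (Q ∨ ¬Q)   (idempotence)
= (¬P ∨ S) ∧ ¬Q   (complement / identity)

(¬P ∨ S) ∧ ¬Q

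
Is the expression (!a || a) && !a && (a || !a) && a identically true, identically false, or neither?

(!a || a) && !a && (a || !a) && a
= !a && (a || !a) && a   (complement / identity)
= !a && a   (complement / identity)
= false   (complement)

identically false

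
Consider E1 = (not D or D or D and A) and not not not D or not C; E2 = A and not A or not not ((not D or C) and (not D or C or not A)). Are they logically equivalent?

No

E1: (not D or D or D and A) and not not not D or not C
    = (not D or D) and not not not D or not C
    = (not D or D) and not D or not C
    = not D or not C
E2: A and not A or not not ((not D or C) and (not D or C or not A))
    = A and not A or (not D or C) and (not D or C or not A)
    = (not D or C) and (not D or C or not A)
    = not D or C
These differ: at A=1, C=0, D=1, E1 = 1 but E2 = 0.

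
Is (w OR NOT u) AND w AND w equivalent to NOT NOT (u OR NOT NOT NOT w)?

E1: (w OR NOT u) AND w AND w
    = w AND w   [absorption]
    = w   [idempotence]
E2: NOT NOT (u OR NOT NOT NOT w)
    = NOT NOT (u OR NOT w)   [double negation]
    = u OR NOT w   [double negation]
These differ: at u=0, w=0, E1 = 0 but E2 = 1.

No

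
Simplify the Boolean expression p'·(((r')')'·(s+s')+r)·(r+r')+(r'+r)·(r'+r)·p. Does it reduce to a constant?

p'·(((r')')'·(s+s')+r)·(r+r')+(r'+r)·(r'+r)·p
= p'·(((r')')'·(s+s')+r)+(r'+r)·(r'+r)·p   [complement / identity]
= p'·(((r')')'·(s+s')+r)+(r'+r)·p   [idempotence]
= p'·(r'·(s+s')+r)+(r'+r)·p   [double negation]
= p'·(r'+r)+(r'+r)·p   [complement / identity]
= r'+r   [distribution]
= 1   [complement]

1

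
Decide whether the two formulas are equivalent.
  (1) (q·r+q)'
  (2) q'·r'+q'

Yes

E1: (q·r+q)'
    = q'   [absorption]
E2: q'·r'+q'
    = q'   [absorption]
Both reduce to q', so they are equivalent.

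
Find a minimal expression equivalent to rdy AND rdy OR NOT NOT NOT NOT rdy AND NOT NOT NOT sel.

rdy AND rdy OR NOT NOT NOT NOT rdy AND NOT NOT NOT sel
= rdy AND rdy OR NOT NOT rdy AND NOT NOT NOT sel
= rdy AND rdy OR rdy AND NOT NOT NOT sel
= rdy AND (rdy OR NOT NOT NOT sel)
= rdy AND (rdy OR NOT sel)
= rdy

rdy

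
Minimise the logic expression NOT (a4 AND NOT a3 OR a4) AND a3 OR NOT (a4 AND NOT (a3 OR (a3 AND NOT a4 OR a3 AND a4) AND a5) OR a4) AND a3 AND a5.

NOT a4 AND a3

NOT (a4 AND NOT a3 OR a4) AND a3 OR NOT (a4 AND NOT (a3 OR (a3 AND NOT a4 OR a3 AND a4) AND a5) OR a4) AND a3 AND a5
= NOT (a4 AND NOT a3 OR a4) AND a3 OR NOT (a4 AND NOT (a3 OR a3 AND a5) OR a4) AND a3 AND a5
= NOT (a4 AND NOT a3 OR a4) AND a3 OR NOT (a4 AND NOT a3 OR a4) AND a3 AND a5
= NOT (a4 AND NOT a3 OR a4) AND a3
= NOT a4 AND a3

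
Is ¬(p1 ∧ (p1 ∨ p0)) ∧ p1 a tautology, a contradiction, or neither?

contradiction

¬(p1 ∧ (p1 ∨ p0)) ∧ p1
= ¬p1 ∧ p1   [absorption]
= False   [complement]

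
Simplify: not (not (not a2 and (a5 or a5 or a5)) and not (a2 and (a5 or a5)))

not (not (not a2 and (a5 or a5 or a5)) and not (a2 and (a5 or a5)))
= not a2 and (a5 or a5 or a5) or a2 and (a5 or a5)   (De Morgan)
= not a2 and (a5 or a5) or a2 and (a5 or a5)   (idempotence)
= a5 or a5   (distribution)
= a5   (idempotence)

a5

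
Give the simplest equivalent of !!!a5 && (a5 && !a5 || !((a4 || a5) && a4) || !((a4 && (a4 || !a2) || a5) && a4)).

!!!a5 && (a5 && !a5 || !((a4 || a5) && a4) || !((a4 && (a4 || !a2) || a5) && a4))
= !!!a5 && (a5 && !a5 || !((a4 || a5) && a4) || !((a4 || a5) && a4))   — absorption
= !!!a5 && (a5 && !a5 || !((a4 || a5) && a4))   — idempotence
= !!!a5 && (a5 && !a5 || !a4)   — absorption
= !!!a5 && !a4   — complement / identity
= !a5 && !a4   — double negation

!a5 && !a4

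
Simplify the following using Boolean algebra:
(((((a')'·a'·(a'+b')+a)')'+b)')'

a+b

(((((a')'·a'·(a'+b')+a)')'+b)')'
= (((((a')'·a'+a)')'+b)')'   — absorption
= ((((a·a'+a)')'+b)')'   — double negation
= (((a')'+b)')'   — complement / identity
= ((a+b)')'   — double negation
= a+b   — double negation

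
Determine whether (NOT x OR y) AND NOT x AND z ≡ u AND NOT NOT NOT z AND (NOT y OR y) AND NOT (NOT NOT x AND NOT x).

No

E1: (NOT x OR y) AND NOT x AND z
    = NOT x AND z   (absorption)
E2: u AND NOT NOT NOT z AND (NOT y OR y) AND NOT (NOT NOT x AND NOT x)
    = u AND NOT NOT NOT z AND (NOT y OR y) AND (NOT x OR x)   (De Morgan)
    = u AND NOT NOT NOT z AND (NOT x OR x)   (complement / identity)
    = u AND NOT z AND (NOT x OR x)   (double negation)
    = u AND NOT z   (complement / identity)
These differ: at u=0, x=0, y=1, z=1, E1 = 1 but E2 = 0.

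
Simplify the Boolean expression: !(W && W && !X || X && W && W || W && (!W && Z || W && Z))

!W

!(W && W && !X || X && W && W || W && (!W && Z || W && Z))
= !(W && W || W && (!W && Z || W && Z))   (distribution)
= !(W && W || W && Z)   (distribution)
= !((W || Z) && W)   (distribution)
= !W   (absorption)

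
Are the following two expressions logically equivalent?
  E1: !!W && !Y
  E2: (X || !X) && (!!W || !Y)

No

E1: !!W && !Y
    = W && !Y   — double negation
E2: (X || !X) && (!!W || !Y)
    = !!W || !Y   — complement / identity
    = W || !Y   — double negation
These differ: at W=0, X=0, Y=0, E1 = 0 but E2 = 1.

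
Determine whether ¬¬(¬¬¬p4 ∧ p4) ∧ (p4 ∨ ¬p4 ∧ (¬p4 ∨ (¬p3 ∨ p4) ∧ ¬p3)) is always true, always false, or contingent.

always false

¬¬(¬¬¬p4 ∧ p4) ∧ (p4 ∨ ¬p4 ∧ (¬p4 ∨ (¬p3 ∨ p4) ∧ ¬p3))
= ¬¬(¬¬¬p4 ∧ p4) ∧ (p4 ∨ ¬p4 ∧ (¬p4 ∨ ¬p3))   [absorption]
= ¬¬(¬¬¬p4 ∧ p4) ∧ (p4 ∨ ¬p4)   [absorption]
= ¬¬¬p4 ∧ p4 ∧ (p4 ∨ ¬p4)   [double negation]
= ¬¬¬p4 ∧ p4   [complement / identity]
= ¬p4 ∧ p4   [double negation]
= False   [complement]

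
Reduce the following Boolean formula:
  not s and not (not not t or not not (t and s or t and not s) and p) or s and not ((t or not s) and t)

not t

not s and not (not not t or not not (t and s or t and not s) and p) or s and not ((t or not s) and t)
= not s and not (not not t or not not t and p) or s and not ((t or not s) and t)   — distribution
= not s and not not not t or s and not ((t or not s) and t)   — absorption
= not s and not t or s and not ((t or not s) and t)   — double negation
= not s and not t or s and not t   — absorption
= not t   — distribution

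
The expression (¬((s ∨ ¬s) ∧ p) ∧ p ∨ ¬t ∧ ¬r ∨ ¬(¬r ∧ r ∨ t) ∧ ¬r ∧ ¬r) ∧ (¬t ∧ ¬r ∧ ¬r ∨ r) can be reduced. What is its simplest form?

(¬((s ∨ ¬s) ∧ p) ∧ p ∨ ¬t ∧ ¬r ∨ ¬(¬r ∧ r ∨ t) ∧ ¬r ∧ ¬r) ∧ (¬t ∧ ¬r ∧ ¬r ∨ r)
= (¬((s ∨ ¬s) ∧ p) ∧ p ∨ ¬t ∧ ¬r ∨ ¬t ∧ ¬r ∧ ¬r) ∧ (¬t ∧ ¬r ∧ ¬r ∨ r)   (complement / identity)
= (¬p ∧ p ∨ ¬t ∧ ¬r ∨ ¬t ∧ ¬r ∧ ¬r) ∧ (¬t ∧ ¬r ∧ ¬r ∨ r)   (complement / identity)
= ¬t ∧ ¬r ∧ ¬r ∨ (¬p ∧ p ∨ ¬t ∧ ¬r) ∧ r   (distribution)
= ¬t ∧ ¬r ∧ ¬r ∨ ¬t ∧ ¬r ∧ r   (complement / identity)
= ¬t ∧ ¬r   (distribution)

¬t ∧ ¬r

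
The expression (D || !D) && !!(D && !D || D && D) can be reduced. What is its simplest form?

D

(D || !D) && !!(D && !D || D && D)
= !!(D && !D || D && D)   (complement / identity)
= D && !D || D && D   (double negation)
= D   (distribution)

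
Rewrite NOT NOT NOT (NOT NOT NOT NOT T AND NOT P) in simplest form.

NOT T OR P

NOT NOT NOT (NOT NOT NOT NOT T AND NOT P)
= NOT NOT NOT (NOT NOT T AND NOT P)
= NOT (NOT NOT T AND NOT P)
= NOT T OR P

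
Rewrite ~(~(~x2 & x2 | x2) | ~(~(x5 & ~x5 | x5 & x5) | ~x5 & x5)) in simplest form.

~(~(~x2 & x2 | x2) | ~(~(x5 & ~x5 | x5 & x5) | ~x5 & x5))
= ~(~(~x2 & x2 | x2) | ~~(x5 & ~x5 | x5 & x5))   — complement / identity
= ~(~x2 | ~~(x5 & ~x5 | x5 & x5))   — complement / identity
= x2 & ~(x5 & ~x5 | x5 & x5)   — De Morgan
= x2 & ~x5   — distribution

x2 & ~x5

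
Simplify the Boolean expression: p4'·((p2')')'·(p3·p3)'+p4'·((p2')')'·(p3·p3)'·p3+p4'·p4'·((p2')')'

p4'·p2'

p4'·((p2')')'·(p3·p3)'+p4'·((p2')')'·(p3·p3)'·p3+p4'·p4'·((p2')')'
= p4'·((p2')')'·(p3·p3)'+p4'·p4'·((p2')')'   (absorption)
= p4'·((p2')')'·(p3·p3)'+p4'·((p2')')'   (idempotence)
= p4'·((p2')')'·p3'+p4'·((p2')')'   (idempotence)
= p4'·((p2')')'   (absorption)
= p4'·p2'   (double negation)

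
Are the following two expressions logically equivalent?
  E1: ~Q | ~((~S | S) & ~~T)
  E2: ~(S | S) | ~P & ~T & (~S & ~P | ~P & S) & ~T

E1: ~Q | ~((~S | S) & ~~T)
    = ~Q | ~~~T   [complement / identity]
    = ~Q | ~T   [double negation]
E2: ~(S | S) | ~P & ~T & (~S & ~P | ~P & S) & ~T
    = ~(S | S) | ~P & ~T & ~P & ~T   [distribution]
    = ~(S | S) | ~P & ~T   [idempotence]
    = ~S | ~P & ~T   [idempotence]
These differ: at P=1, Q=1, S=0, T=1, E1 = 0 but E2 = 1.

No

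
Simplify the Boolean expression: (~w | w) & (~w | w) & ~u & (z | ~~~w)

(~w | w) & (~w | w) & ~u & (z | ~~~w)
= (~w | w) & (~w | w) & ~u & (z | ~w)   (double negation)
= (~w | w) & ~u & (z | ~w)   (idempotence)
= ~u & (z | ~w)   (complement / identity)

~u & (z | ~w)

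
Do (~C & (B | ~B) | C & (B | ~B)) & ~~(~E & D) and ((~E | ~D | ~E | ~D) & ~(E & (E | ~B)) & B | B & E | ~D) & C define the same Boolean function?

E1: (~C & (B | ~B) | C & (B | ~B)) & ~~(~E & D)
    = (B | ~B) & ~~(~E & D)   [distribution]
    = ~~(~E & D)   [complement / identity]
    = ~E & D   [double negation]
E2: ((~E | ~D | ~E | ~D) & ~(E & (E | ~B)) & B | B & E | ~D) & C
    = ((~E | ~D | ~E | ~D) & ~E & B | B & E | ~D) & C   [absorption]
    = ((~E | ~D) & ~E & B | B & E | ~D) & C   [idempotence]
    = (~E & B | B & E | ~D) & C   [absorption]
    = (B | ~D) & C   [distribution]
These differ: at B=1, C=1, D=0, E=1, E1 = 0 but E2 = 1.

No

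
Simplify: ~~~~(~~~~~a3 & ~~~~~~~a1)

~a3 & ~a1

~~~~(~~~~~a3 & ~~~~~~~a1)
= ~~(~~~~~a3 & ~~~~~~~a1)
= ~~(~~~a3 & ~~~~~~~a1)
= ~~(~~~a3 & ~~~~~a1)
= ~~(~~~a3 & ~~~a1)
= ~(~~a3 | ~~a1)
= ~a3 & ~a1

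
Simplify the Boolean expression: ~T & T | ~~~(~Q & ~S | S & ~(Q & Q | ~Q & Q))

~T & T | ~~~(~Q & ~S | S & ~(Q & Q | ~Q & Q))
= ~T & T | ~~~(~Q & ~S | S & ~Q)   (distribution)
= ~~~(~Q & ~S | S & ~Q)   (complement / identity)
= ~~~~Q   (distribution)
= ~~Q   (double negation)
= Q   (double negation)

Q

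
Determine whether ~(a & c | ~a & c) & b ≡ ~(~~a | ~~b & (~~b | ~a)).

E1: ~(a & c | ~a & c) & b
    = ~c & b   — distribution
E2: ~(~~a | ~~b & (~~b | ~a))
    = ~(~~a | ~~b)   — absorption
    = ~a & ~b   — De Morgan
These differ: at a=0, b=0, c=0, E1 = 0 but E2 = 1.

No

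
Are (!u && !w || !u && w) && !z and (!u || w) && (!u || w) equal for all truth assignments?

No

E1: (!u && !w || !u && w) && !z
    = !u && !z   [distribution]
E2: (!u || w) && (!u || w)
    = !u || w   [idempotence]
These differ: at u=0, w=1, z=1, E1 = 0 but E2 = 1.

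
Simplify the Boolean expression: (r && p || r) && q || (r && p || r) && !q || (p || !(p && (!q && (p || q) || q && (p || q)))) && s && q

(r && p || r) && q || (r && p || r) && !q || (p || !(p && (!q && (p || q) || q && (p || q)))) && s && q
= r && p || r || (p || !(p && (!q && (p || q) || q && (p || q)))) && s && q
= r && p || r || (p || !(p && (p || q))) && s && q
= r && p || r || (p || !p) && s && q
= r || (p || !p) && s && q
= r || s && q

r || s && q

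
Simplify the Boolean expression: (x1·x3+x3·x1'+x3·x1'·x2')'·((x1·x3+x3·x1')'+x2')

x3'

(x1·x3+x3·x1'+x3·x1'·x2')'·((x1·x3+x3·x1')'+x2')
= (x1·x3+x3·x1')'·((x1·x3+x3·x1')'+x2')   (absorption)
= (x1·x3+x3·x1')'   (absorption)
= x3'   (distribution)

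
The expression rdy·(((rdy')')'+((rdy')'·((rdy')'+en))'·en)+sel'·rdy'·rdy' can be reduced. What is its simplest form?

sel'·rdy'

rdy·(((rdy')')'+((rdy')'·((rdy')'+en))'·en)+sel'·rdy'·rdy'
= rdy·(((rdy')')'+((rdy')')'·en)+sel'·rdy'·rdy'   (absorption)
= rdy·((rdy')')'+sel'·rdy'·rdy'   (absorption)
= rdy·((rdy')')'+sel'·rdy'   (idempotence)
= rdy·rdy'+sel'·rdy'   (double negation)
= sel'·rdy'   (complement / identity)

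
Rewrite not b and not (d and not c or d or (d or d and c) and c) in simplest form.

not b and not d

not b and not (d and not c or d or (d or d and c) and c)
= not b and not (d and not c or d or d and c)
= not b and not (d or d and c)
= not b and not d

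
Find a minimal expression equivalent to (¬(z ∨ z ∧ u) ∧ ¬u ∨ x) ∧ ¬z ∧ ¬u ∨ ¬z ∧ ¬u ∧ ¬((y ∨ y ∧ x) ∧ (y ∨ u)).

(¬(z ∨ z ∧ u) ∧ ¬u ∨ x) ∧ ¬z ∧ ¬u ∨ ¬z ∧ ¬u ∧ ¬((y ∨ y ∧ x) ∧ (y ∨ u))
= (¬(z ∨ z ∧ u) ∧ ¬u ∨ x) ∧ ¬z ∧ ¬u ∨ ¬z ∧ ¬u ∧ ¬(y ∧ (y ∨ u))
= (¬(z ∨ z ∧ u) ∧ ¬u ∨ x) ∧ ¬z ∧ ¬u ∨ ¬z ∧ ¬u ∧ ¬y
= (¬z ∧ ¬u ∨ x) ∧ ¬z ∧ ¬u ∨ ¬z ∧ ¬u ∧ ¬y
= ¬z ∧ ¬u ∨ ¬z ∧ ¬u ∧ ¬y
= ¬z ∧ ¬u

¬z ∧ ¬u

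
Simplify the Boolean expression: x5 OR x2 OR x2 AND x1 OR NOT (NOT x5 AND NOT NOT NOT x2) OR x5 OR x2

x5 OR x2

x5 OR x2 OR x2 AND x1 OR NOT (NOT x5 AND NOT NOT NOT x2) OR x5 OR x2
= x5 OR x2 OR x2 AND x1 OR NOT (NOT x5 AND NOT x2) OR x5 OR x2   [double negation]
= x5 OR x2 OR NOT (NOT x5 AND NOT x2) OR x5 OR x2   [absorption]
= x5 OR x2 OR x5 OR x2 OR x5 OR x2   [De Morgan]
= x5 OR x2 OR x5 OR x2   [idempotence]
= x5 OR x2   [idempotence]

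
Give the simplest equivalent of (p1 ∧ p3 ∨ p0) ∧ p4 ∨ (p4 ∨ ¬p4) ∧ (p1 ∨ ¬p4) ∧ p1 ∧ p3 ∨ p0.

(p1 ∧ p3 ∨ p0) ∧ p4 ∨ (p4 ∨ ¬p4) ∧ (p1 ∨ ¬p4) ∧ p1 ∧ p3 ∨ p0
= (p1 ∧ p3 ∨ p0) ∧ p4 ∨ (p4 ∨ ¬p4) ∧ p1 ∧ p3 ∨ p0   (absorption)
= (p1 ∧ p3 ∨ p0) ∧ p4 ∨ p1 ∧ p3 ∨ p0   (complement / identity)
= p1 ∧ p3 ∨ p0   (absorption)

p1 ∧ p3 ∨ p0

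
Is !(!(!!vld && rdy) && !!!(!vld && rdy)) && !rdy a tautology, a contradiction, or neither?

contradiction

!(!(!!vld && rdy) && !!!(!vld && rdy)) && !rdy
= !(!(vld && rdy) && !!!(!vld && rdy)) && !rdy   [double negation]
= !(!(vld && rdy) && !(!vld && rdy)) && !rdy   [double negation]
= (vld && rdy || !vld && rdy) && !rdy   [De Morgan]
= rdy && !rdy   [distribution]
= false   [complement]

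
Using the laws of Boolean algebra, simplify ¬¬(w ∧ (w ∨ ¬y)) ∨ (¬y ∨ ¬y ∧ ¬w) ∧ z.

¬¬(w ∧ (w ∨ ¬y)) ∨ (¬y ∨ ¬y ∧ ¬w) ∧ z
= ¬¬(w ∧ (w ∨ ¬y)) ∨ ¬y ∧ z   [absorption]
= w ∧ (w ∨ ¬y) ∨ ¬y ∧ z   [double negation]
= w ∨ ¬y ∧ z   [absorption]

w ∨ ¬y ∧ z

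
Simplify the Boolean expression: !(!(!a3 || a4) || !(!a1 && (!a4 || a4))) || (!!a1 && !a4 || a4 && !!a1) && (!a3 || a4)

!(!(!a3 || a4) || !(!a1 && (!a4 || a4))) || (!!a1 && !a4 || a4 && !!a1) && (!a3 || a4)
= !(!(!a3 || a4) || !!a1) || (!!a1 && !a4 || a4 && !!a1) && (!a3 || a4)   — complement / identity
= (!a3 || a4) && !a1 || (!!a1 && !a4 || a4 && !!a1) && (!a3 || a4)   — De Morgan
= (!a3 || a4) && !a1 || !!a1 && (!a3 || a4)   — distribution
= (!a3 || a4) && !a1 || a1 && (!a3 || a4)   — double negation
= !a3 || a4   — distribution

!a3 || a4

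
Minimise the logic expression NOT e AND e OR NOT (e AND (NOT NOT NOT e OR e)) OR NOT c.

NOT e AND e OR NOT (e AND (NOT NOT NOT e OR e)) OR NOT c
= NOT (e AND (NOT NOT NOT e OR e)) OR NOT c   (complement / identity)
= NOT (e AND (NOT e OR e)) OR NOT c   (double negation)
= NOT e OR NOT c   (complement / identity)

NOT e OR NOT c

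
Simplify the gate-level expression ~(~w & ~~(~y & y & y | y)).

w | ~y

~(~w & ~~(~y & y & y | y))
= ~(~w & ~~(~y & y | y))
= ~(~w & ~~y)
= w | ~y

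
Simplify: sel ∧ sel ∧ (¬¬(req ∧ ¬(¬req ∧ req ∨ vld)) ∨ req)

sel ∧ sel ∧ (¬¬(req ∧ ¬(¬req ∧ req ∨ vld)) ∨ req)
= sel ∧ (¬¬(req ∧ ¬(¬req ∧ req ∨ vld)) ∨ req)   (idempotence)
= sel ∧ (¬¬(req ∧ ¬vld) ∨ req)   (complement / identity)
= sel ∧ (req ∧ ¬vld ∨ req)   (double negation)
= sel ∧ req   (absorption)

sel ∧ req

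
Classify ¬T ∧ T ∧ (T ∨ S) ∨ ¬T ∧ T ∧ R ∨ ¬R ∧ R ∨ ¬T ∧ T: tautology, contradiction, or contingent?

¬T ∧ T ∧ (T ∨ S) ∨ ¬T ∧ T ∧ R ∨ ¬R ∧ R ∨ ¬T ∧ T
= ¬T ∧ T ∨ ¬T ∧ T ∧ R ∨ ¬R ∧ R ∨ ¬T ∧ T
= ¬T ∧ T ∨ ¬T ∧ T ∧ R ∨ ¬T ∧ T
= ¬T ∧ T ∨ ¬T ∧ T
= ¬T ∧ T
= False

contradiction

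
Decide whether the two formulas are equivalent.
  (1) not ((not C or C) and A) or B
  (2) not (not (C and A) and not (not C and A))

E1: not ((not C or C) and A) or B
    = not A or B   (complement / identity)
E2: not (not (C and A) and not (not C and A))
    = C and A or not C and A   (De Morgan)
    = A   (distribution)
These differ: at A=0, B=1, C=0, E1 = 1 but E2 = 0.

No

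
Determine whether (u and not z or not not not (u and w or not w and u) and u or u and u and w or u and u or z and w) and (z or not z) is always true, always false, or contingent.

(u and not z or not not not (u and w or not w and u) and u or u and u and w or u and u or z and w) and (z or not z)
= (u and not z or not not not u and u or u and u and w or u and u or z and w) and (z or not z)   — distribution
= (u and not z or not not not u and u or u and u or z and w) and (z or not z)   — absorption
= (u and not z or not u and u or u and u or z and w) and (z or not z)   — double negation
= (u and not z or u or z and w) and (z or not z)   — distribution
= u and not z or u or z and w   — complement / identity
= u or z and w   — absorption
This depends on u, w, z, so it is not a constant.

contingent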